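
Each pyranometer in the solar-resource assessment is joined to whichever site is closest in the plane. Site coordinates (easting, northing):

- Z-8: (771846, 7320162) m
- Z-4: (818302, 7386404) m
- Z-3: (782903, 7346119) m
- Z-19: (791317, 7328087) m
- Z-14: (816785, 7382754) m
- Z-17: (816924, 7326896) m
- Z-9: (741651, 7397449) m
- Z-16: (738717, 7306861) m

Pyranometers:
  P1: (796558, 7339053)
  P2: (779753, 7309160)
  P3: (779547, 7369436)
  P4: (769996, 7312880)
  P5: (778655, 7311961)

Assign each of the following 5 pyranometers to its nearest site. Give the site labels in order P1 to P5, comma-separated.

P1 → Z-19 (d²=147721237.00)
P2 → Z-8 (d²=183564653.00)
P3 → Z-3 (d²=554945225.00)
P4 → Z-8 (d²=56450024.00)
P5 → Z-8 (d²=113618882.00)

Z-19, Z-8, Z-3, Z-8, Z-8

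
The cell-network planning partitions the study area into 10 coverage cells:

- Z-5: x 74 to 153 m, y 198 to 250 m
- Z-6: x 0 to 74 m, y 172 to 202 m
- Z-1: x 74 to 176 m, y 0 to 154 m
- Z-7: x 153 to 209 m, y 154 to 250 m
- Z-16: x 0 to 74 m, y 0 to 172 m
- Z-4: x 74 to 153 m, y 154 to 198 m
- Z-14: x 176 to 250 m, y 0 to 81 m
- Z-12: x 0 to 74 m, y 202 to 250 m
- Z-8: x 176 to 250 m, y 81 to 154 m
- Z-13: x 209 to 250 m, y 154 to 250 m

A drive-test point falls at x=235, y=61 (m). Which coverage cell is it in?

The point has x = 235 and y = 61.
Only Z-14 satisfies 176 ≤ x ≤ 250 and 0 ≤ y ≤ 81.

Z-14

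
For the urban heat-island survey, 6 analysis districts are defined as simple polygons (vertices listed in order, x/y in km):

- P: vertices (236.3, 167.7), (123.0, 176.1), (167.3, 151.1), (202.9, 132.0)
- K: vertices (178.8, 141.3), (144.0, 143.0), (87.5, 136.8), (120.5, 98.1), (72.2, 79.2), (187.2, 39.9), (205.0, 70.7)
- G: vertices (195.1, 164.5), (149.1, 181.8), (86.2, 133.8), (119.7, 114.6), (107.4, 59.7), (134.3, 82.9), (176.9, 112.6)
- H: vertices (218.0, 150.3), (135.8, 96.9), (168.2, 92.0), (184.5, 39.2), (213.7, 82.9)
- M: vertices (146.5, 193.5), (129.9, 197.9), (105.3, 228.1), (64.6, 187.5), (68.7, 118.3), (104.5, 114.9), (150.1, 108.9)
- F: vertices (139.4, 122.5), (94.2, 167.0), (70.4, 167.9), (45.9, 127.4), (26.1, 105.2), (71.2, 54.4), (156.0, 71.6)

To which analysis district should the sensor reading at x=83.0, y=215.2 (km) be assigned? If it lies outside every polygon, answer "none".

Cast a ray rightward from (83.0, 215.2). For each polygon, the edges (by vertex number in listed order) whose endpoints lie on opposite sides of y = 215.2, where each meets that height, and whether that is right or left of the point:
P: no edge straddles that height → 0 crossings.
K: no edge straddles that height → 0 crossings.
G: no edge straddles that height → 0 crossings.
H: no edge straddles that height → 0 crossings.
M: 2–3 at x≈115.81 (right), 3–4 at x≈92.37 (right) → 2 crossings.
F: no edge straddles that height → 0 crossings.
All counts are even, so the point lies outside every listed polygon.

none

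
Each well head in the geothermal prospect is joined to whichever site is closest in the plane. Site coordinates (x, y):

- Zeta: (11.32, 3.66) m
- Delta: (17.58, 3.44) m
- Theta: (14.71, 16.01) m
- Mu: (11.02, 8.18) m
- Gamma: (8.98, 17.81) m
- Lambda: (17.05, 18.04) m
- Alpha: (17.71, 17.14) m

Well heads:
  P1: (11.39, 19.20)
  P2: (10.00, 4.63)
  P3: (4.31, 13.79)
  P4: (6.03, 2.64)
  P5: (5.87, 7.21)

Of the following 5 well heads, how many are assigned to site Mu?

P1 → Gamma
P2 → Zeta
P3 → Gamma
P4 → Zeta
P5 → Mu
1 of the 5 goes to Mu.

1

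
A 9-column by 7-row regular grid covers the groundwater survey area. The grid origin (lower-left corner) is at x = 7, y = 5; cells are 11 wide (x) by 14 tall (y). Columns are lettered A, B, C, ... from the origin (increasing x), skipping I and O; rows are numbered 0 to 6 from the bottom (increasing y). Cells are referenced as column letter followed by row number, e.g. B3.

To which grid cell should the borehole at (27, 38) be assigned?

Column index: ⌊(27 − 7) / 11⌋ = ⌊1.818⌋ = 1 → column B
Row offset from origin: ⌊(38 − 5) / 14⌋ = ⌊2.357⌋ = 2 → row 2

B2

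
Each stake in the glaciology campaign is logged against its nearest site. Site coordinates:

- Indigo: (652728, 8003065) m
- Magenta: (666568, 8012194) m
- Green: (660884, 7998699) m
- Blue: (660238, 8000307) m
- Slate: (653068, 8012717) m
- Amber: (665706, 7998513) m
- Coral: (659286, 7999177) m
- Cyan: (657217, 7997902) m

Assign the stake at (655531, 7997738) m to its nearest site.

Squared distances to each site:
Indigo: 36233738.000; Magenta: 330791305.000; Green: 29578130.000; Blue: 28755610.000; Slate: 230436810.000; Amber: 104131250.000; Coral: 16170746.000; Cyan: 2869492.000.
Minimum at Cyan.

Cyan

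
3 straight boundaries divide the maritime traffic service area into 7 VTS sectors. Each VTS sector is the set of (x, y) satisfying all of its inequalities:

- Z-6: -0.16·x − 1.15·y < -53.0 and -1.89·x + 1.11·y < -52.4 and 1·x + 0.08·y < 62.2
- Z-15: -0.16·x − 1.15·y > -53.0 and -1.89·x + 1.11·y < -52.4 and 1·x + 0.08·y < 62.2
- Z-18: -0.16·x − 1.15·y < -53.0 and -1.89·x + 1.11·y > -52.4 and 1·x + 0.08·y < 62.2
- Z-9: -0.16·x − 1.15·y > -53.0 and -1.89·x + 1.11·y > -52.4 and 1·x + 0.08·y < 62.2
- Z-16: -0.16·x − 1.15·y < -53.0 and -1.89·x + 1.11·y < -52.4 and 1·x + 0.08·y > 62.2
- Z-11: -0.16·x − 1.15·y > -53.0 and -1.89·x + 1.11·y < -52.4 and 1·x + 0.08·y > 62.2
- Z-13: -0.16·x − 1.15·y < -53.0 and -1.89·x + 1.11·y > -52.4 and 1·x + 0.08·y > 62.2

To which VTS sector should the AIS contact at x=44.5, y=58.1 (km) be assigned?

Z-18

-0.16·44.5 − 1.15·58.1 = -73.935, which is < -53.0
-1.89·44.5 + 1.11·58.1 = -19.614, which is > -52.4
1·44.5 + 0.08·58.1 = 49.148, which is < 62.2
This sign pattern matches Z-18.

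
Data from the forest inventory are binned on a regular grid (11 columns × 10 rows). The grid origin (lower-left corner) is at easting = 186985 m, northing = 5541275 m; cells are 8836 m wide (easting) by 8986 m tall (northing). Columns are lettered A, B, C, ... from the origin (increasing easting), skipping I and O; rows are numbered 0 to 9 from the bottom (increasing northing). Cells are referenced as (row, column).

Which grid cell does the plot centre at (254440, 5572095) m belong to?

Column index: ⌊(254440 − 186985) / 8836⌋ = ⌊7.634⌋ = 7 → column H
Row offset from origin: ⌊(5572095 − 5541275) / 8986⌋ = ⌊3.430⌋ = 3 → row 3

(3, H)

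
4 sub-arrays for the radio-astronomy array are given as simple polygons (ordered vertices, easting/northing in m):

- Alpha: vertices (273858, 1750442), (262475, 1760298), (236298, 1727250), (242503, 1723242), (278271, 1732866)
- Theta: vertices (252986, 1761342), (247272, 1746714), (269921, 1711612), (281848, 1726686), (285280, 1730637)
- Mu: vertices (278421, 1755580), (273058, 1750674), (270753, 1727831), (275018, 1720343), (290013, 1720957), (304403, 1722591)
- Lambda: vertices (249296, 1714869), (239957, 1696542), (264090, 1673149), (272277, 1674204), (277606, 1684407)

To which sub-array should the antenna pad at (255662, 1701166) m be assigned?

Lambda

Cast a ray rightward from (255662, 1701166). For each polygon, the edges (by vertex number in listed order) whose endpoints lie on opposite sides of northing = 1701166, where each meets that height, and whether that is right or left of the point:
Alpha: no edge straddles that height → 0 crossings.
Theta: no edge straddles that height → 0 crossings.
Mu: no edge straddles that height → 0 crossings.
Lambda: 1–2 at easting≈242313.3 (left), 5–1 at easting≈262030.9 (right) → 1 crossing.
Only Lambda has an odd count, so the point is inside Lambda.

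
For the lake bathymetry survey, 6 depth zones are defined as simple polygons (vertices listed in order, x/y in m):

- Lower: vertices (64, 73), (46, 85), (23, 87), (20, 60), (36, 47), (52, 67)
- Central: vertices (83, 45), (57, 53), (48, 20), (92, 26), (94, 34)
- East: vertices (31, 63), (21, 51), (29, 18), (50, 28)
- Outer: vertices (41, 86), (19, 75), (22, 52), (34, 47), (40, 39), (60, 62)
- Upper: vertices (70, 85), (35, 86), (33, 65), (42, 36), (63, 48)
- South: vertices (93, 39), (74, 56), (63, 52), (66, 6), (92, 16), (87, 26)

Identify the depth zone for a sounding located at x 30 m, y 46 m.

East

Cast a ray rightward from (30, 46). For each polygon, the edges (by vertex number in listed order) whose endpoints lie on opposite sides of y = 46, where each meets that height, and whether that is right or left of the point:
Lower: no edge straddles that height → 0 crossings.
Central: 1–2 at x≈79.8 (right), 2–3 at x≈55.1 (right) → 2 crossings.
East: 2–3 at x≈22.2 (left), 4–1 at x≈40.2 (right) → 1 crossing.
Outer: 4–5 at x≈34.8 (right), 5–6 at x≈46.1 (right) → 2 crossings.
Upper: 3–4 at x≈38.9 (right), 4–5 at x≈59.5 (right) → 2 crossings.
South: 1–2 at x≈85.2 (right), 3–4 at x≈63.4 (right) → 2 crossings.
Only East has an odd count, so the point is inside East.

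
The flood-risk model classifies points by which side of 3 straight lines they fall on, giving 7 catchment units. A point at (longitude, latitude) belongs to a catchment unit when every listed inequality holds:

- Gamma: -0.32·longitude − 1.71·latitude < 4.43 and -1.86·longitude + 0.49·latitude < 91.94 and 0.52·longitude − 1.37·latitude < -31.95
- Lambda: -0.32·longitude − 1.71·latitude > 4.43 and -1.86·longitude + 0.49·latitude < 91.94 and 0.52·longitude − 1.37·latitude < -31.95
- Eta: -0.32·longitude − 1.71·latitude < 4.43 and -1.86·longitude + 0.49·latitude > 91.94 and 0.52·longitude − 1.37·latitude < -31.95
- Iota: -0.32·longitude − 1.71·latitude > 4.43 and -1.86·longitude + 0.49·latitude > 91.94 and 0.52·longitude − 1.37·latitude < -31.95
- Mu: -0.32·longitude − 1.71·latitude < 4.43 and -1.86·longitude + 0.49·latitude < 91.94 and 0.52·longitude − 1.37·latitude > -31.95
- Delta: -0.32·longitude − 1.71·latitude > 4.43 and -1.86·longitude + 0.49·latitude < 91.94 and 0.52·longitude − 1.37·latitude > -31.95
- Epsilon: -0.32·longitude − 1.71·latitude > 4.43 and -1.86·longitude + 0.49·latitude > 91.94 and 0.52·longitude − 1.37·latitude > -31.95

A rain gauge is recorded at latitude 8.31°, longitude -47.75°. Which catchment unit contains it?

Eta

-0.32·-47.75 − 1.71·8.31 = 1.070, which is < 4.43
-1.86·-47.75 + 0.49·8.31 = 92.887, which is > 91.94
0.52·-47.75 − 1.37·8.31 = -36.215, which is < -31.95
This sign pattern matches Eta.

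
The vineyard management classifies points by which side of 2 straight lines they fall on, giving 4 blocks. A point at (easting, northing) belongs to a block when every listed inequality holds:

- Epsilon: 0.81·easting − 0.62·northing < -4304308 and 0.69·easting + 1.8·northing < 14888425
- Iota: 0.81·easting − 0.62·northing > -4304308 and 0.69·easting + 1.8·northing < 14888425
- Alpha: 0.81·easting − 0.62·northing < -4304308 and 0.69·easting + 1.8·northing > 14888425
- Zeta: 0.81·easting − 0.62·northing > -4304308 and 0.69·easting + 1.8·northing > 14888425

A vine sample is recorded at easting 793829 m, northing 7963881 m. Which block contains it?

0.81·793829 − 0.62·7963881 = -4294604.730, which is > -4304308
0.69·793829 + 1.8·7963881 = 14882727.810, which is < 14888425
This sign pattern matches Iota.

Iota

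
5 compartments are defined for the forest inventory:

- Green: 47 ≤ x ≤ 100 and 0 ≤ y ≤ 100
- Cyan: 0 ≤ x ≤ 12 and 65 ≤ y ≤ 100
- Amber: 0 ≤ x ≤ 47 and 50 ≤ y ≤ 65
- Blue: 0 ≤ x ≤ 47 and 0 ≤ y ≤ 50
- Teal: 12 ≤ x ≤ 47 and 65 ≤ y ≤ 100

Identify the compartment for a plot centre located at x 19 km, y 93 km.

Teal

The point has x = 19 and y = 93.
Only Teal satisfies 12 ≤ x ≤ 47 and 65 ≤ y ≤ 100.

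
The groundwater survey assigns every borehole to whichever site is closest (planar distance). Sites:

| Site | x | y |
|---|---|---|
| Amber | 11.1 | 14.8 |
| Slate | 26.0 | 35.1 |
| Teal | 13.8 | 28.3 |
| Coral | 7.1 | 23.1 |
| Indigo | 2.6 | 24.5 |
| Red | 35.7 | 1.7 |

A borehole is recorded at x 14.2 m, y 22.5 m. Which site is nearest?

Squared distances to each site:
Amber: 68.900; Slate: 298.000; Teal: 33.800; Coral: 50.770; Indigo: 138.560; Red: 894.890.
Minimum at Teal.

Teal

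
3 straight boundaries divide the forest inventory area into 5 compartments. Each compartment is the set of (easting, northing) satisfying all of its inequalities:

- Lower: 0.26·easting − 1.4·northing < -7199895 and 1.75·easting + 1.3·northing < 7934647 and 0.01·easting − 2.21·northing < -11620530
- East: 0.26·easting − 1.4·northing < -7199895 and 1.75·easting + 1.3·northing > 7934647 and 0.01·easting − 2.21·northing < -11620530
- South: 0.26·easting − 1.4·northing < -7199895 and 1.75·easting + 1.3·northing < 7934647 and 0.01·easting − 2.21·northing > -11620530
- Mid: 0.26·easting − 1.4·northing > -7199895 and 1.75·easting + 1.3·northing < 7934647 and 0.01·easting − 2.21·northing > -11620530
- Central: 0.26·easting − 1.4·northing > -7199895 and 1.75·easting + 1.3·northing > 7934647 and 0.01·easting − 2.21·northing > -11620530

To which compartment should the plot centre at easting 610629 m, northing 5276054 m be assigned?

Lower

0.26·610629 − 1.4·5276054 = -7227712.060, which is < -7199895
1.75·610629 + 1.3·5276054 = 7927470.950, which is < 7934647
0.01·610629 − 2.21·5276054 = -11653973.050, which is < -11620530
This sign pattern matches Lower.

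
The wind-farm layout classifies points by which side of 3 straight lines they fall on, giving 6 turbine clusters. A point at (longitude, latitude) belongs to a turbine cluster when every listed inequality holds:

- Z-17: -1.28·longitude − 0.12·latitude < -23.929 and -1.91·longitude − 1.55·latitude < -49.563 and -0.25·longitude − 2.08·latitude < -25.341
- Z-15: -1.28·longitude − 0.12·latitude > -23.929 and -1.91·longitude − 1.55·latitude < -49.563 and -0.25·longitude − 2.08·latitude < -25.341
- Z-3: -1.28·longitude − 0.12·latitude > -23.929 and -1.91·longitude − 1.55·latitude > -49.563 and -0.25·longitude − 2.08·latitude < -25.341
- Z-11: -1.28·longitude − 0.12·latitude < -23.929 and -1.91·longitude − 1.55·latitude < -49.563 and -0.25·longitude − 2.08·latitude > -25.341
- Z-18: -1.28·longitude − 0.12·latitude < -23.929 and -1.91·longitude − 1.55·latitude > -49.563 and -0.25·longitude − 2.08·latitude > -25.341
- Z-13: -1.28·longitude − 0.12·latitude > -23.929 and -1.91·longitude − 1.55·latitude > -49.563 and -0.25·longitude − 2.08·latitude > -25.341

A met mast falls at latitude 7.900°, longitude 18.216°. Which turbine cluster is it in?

-1.28·18.216 − 0.12·7.900 = -24.264, which is < -23.929
-1.91·18.216 − 1.55·7.900 = -47.038, which is > -49.563
-0.25·18.216 − 2.08·7.900 = -20.986, which is > -25.341
This sign pattern matches Z-18.

Z-18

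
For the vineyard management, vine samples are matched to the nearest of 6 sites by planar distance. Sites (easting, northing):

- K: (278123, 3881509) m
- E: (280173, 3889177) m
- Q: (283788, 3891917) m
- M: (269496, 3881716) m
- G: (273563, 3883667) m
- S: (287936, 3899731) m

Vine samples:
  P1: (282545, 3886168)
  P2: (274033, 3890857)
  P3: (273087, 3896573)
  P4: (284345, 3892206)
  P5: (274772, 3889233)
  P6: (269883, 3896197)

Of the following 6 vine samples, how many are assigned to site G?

P1 → E
P2 → E
P3 → E
P4 → Q
P5 → E
P6 → E
0 of the 6 go to G.

0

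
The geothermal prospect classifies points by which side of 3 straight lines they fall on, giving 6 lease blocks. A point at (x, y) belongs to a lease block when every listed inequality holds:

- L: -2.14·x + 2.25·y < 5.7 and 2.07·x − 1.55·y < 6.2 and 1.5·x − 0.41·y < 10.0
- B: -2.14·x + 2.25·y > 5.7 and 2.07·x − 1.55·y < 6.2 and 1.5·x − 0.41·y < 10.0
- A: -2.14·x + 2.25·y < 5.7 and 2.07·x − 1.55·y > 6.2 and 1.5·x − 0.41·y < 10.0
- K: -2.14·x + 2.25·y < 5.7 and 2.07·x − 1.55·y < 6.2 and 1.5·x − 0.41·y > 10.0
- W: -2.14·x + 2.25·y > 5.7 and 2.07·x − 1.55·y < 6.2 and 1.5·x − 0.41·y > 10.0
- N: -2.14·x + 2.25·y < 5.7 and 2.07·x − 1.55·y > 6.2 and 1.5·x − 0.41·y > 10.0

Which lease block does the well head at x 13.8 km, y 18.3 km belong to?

W

-2.14·13.8 + 2.25·18.3 = 11.643, which is > 5.7
2.07·13.8 − 1.55·18.3 = 0.201, which is < 6.2
1.5·13.8 − 0.41·18.3 = 13.197, which is > 10.0
This sign pattern matches W.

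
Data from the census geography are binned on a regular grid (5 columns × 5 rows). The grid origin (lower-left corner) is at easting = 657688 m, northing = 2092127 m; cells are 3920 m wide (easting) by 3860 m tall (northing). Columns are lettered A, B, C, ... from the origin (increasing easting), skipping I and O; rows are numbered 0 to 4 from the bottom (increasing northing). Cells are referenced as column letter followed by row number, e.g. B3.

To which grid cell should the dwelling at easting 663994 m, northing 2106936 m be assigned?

Column index: ⌊(663994 − 657688) / 3920⌋ = ⌊1.609⌋ = 1 → column B
Row offset from origin: ⌊(2106936 − 2092127) / 3860⌋ = ⌊3.837⌋ = 3 → row 3

B3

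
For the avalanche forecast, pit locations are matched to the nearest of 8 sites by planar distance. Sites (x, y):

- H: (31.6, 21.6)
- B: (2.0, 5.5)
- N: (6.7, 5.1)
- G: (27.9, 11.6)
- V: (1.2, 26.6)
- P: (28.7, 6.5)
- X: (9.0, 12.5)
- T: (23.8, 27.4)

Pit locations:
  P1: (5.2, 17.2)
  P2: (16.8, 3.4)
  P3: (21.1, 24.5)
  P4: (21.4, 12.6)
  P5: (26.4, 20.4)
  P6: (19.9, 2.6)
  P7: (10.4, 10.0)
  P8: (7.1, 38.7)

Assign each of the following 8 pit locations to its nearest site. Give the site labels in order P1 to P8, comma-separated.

X, N, T, G, H, P, X, V

P1 → X (d²=36.53)
P2 → N (d²=104.90)
P3 → T (d²=15.70)
P4 → G (d²=43.25)
P5 → H (d²=28.48)
P6 → P (d²=92.65)
P7 → X (d²=8.21)
P8 → V (d²=181.22)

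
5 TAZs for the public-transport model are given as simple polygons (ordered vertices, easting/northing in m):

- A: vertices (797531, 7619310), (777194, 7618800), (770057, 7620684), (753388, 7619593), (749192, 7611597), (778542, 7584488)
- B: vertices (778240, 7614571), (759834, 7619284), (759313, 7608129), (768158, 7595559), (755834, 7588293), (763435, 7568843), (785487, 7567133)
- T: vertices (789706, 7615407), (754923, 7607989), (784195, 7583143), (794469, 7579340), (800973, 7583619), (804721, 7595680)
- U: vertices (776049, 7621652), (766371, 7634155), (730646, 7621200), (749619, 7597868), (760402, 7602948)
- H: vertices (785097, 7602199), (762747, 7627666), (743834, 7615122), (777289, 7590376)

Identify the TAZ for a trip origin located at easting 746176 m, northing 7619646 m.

Cast a ray rightward from (746176, 7619646). For each polygon, the edges (by vertex number in listed order) whose endpoints lie on opposite sides of northing = 7619646, where each meets that height, and whether that is right or left of the point:
A: 2–3 at easting≈773989.2 (right), 3–4 at easting≈754197.8 (right) → 2 crossings.
B: no edge straddles that height → 0 crossings.
T: no edge straddles that height → 0 crossings.
U: 3–4 at easting≈731909.7 (left), 5–1 at easting≈774370.9 (right) → 1 crossing.
H: 1–2 at easting≈769785.4 (right), 2–3 at easting≈750655.0 (right) → 2 crossings.
Only U has an odd count, so the point is inside U.

U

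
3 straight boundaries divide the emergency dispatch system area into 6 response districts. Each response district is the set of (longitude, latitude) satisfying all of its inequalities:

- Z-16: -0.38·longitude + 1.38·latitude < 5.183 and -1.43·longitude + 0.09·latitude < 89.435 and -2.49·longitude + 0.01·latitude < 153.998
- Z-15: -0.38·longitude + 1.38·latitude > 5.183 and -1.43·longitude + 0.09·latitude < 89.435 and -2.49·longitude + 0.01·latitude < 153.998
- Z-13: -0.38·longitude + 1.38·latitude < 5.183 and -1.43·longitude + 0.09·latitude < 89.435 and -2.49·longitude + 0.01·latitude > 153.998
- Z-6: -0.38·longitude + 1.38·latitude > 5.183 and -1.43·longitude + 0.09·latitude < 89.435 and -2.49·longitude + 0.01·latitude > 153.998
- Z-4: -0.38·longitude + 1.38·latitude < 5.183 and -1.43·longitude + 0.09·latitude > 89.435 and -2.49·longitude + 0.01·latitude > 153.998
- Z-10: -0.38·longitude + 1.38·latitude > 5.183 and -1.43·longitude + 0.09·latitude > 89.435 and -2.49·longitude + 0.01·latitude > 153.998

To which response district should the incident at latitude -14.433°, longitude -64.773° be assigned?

Z-4

-0.38·-64.773 + 1.38·-14.433 = 4.696, which is < 5.183
-1.43·-64.773 + 0.09·-14.433 = 91.326, which is > 89.435
-2.49·-64.773 + 0.01·-14.433 = 161.140, which is > 153.998
This sign pattern matches Z-4.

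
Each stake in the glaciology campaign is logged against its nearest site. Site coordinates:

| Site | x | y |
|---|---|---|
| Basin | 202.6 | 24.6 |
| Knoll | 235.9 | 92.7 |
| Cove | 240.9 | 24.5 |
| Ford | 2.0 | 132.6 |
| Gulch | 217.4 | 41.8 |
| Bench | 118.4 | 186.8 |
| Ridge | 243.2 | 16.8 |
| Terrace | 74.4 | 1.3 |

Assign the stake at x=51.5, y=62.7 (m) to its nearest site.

Terrace

Squared distances to each site:
Basin: 24282.820; Knoll: 34903.360; Cove: 37331.600; Ford: 7336.260; Gulch: 27959.620; Bench: 19876.420; Ridge: 38855.700; Terrace: 4294.370.
Minimum at Terrace.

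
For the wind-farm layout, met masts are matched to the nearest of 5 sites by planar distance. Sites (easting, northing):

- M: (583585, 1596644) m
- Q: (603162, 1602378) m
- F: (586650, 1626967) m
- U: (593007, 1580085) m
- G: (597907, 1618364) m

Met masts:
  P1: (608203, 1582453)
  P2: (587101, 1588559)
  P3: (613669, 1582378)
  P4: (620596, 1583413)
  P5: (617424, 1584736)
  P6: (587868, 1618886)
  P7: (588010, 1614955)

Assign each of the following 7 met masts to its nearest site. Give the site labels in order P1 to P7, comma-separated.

P1 → U (d²=236525840.00)
P2 → M (d²=77729481.00)
P3 → U (d²=432176093.00)
P4 → Q (d²=663615581.00)
P5 → Q (d²=514644808.00)
P6 → F (d²=66786085.00)
P7 → G (d²=109571890.00)

U, M, U, Q, Q, F, G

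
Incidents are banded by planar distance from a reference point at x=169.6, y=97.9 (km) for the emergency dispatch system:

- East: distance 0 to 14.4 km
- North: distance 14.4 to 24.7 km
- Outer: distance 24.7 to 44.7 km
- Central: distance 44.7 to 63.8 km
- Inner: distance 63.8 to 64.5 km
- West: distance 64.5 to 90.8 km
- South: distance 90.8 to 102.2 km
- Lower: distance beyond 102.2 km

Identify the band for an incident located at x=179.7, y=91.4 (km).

East

Distance = √((179.7−169.6)² + (91.4−97.9)²) = √(102.010 + 42.250) = 12.011 km.
0 ≤ 12.011 < 14.4 → East.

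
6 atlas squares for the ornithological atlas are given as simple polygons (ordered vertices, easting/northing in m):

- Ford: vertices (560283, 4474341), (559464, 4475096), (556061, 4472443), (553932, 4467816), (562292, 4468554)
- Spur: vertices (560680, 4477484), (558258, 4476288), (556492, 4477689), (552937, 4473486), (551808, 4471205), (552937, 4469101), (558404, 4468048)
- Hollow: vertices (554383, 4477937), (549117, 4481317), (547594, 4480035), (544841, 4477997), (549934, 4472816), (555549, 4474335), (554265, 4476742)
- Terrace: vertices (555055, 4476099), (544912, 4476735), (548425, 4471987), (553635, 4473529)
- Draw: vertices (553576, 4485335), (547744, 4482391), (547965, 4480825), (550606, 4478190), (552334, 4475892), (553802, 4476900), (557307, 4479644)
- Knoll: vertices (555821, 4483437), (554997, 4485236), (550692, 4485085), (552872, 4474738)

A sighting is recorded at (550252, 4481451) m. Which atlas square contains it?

Cast a ray rightward from (550252, 4481451). For each polygon, the edges (by vertex number in listed order) whose endpoints lie on opposite sides of northing = 4481451, where each meets that height, and whether that is right or left of the point:
Ford: no edge straddles that height → 0 crossings.
Spur: no edge straddles that height → 0 crossings.
Hollow: no edge straddles that height → 0 crossings.
Terrace: no edge straddles that height → 0 crossings.
Draw: 2–3 at easting≈547876.7 (left), 7–1 at easting≈556122.3 (right) → 1 crossing.
Knoll: 3–4 at easting≈551457.6 (right), 4–1 at easting≈555147.7 (right) → 2 crossings.
Only Draw has an odd count, so the point is inside Draw.

Draw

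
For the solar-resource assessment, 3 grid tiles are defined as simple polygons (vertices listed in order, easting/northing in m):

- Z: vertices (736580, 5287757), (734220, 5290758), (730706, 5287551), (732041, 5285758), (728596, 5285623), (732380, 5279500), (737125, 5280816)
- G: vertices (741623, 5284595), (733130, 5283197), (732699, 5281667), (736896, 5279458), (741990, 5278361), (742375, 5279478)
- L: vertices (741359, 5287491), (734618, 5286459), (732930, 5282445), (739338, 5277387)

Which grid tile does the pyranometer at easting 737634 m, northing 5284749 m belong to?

Cast a ray rightward from (737634, 5284749). For each polygon, the edges (by vertex number in listed order) whose endpoints lie on opposite sides of northing = 5284749, where each meets that height, and whether that is right or left of the point:
Z: 5–6 at easting≈729136.1 (left), 7–1 at easting≈736816.2 (left) → 0 crossings.
G: no edge straddles that height → 0 crossings.
L: 2–3 at easting≈733898.9 (left), 4–1 at easting≈740810.5 (right) → 1 crossing.
Only L has an odd count, so the point is inside L.

L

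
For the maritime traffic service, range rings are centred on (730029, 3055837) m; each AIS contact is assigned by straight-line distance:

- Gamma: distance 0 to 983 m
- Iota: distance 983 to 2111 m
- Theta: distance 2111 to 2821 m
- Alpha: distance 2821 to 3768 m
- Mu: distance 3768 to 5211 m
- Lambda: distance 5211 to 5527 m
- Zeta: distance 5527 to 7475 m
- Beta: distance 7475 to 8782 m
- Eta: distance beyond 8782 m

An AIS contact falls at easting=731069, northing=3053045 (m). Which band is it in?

Alpha

Distance = √((731069−730029)² + (3053045−3055837)²) = √(1081600.000 + 7795264.000) = 2979.407 m.
2821 ≤ 2979.407 < 3768 → Alpha.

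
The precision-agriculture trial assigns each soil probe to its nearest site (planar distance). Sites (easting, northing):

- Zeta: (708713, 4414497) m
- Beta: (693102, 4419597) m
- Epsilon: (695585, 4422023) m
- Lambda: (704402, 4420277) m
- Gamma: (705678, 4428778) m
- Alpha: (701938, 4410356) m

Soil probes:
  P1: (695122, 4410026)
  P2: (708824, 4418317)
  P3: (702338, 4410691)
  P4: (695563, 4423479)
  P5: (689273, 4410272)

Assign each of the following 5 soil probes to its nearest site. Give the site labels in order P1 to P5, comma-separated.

Alpha, Zeta, Alpha, Epsilon, Beta

P1 → Alpha (d²=46566756.00)
P2 → Zeta (d²=14604721.00)
P3 → Alpha (d²=272225.00)
P4 → Epsilon (d²=2120420.00)
P5 → Beta (d²=101616866.00)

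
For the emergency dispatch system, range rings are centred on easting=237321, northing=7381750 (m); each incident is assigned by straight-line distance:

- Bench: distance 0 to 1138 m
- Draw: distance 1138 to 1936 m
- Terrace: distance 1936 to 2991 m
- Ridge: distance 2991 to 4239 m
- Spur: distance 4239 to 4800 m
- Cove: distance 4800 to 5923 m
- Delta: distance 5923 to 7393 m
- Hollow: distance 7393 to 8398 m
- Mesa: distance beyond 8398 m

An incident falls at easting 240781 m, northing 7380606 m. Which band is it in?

Distance = √((240781−237321)² + (7380606−7381750)²) = √(11971600.000 + 1308736.000) = 3644.220 m.
2991 ≤ 3644.220 < 4239 → Ridge.

Ridge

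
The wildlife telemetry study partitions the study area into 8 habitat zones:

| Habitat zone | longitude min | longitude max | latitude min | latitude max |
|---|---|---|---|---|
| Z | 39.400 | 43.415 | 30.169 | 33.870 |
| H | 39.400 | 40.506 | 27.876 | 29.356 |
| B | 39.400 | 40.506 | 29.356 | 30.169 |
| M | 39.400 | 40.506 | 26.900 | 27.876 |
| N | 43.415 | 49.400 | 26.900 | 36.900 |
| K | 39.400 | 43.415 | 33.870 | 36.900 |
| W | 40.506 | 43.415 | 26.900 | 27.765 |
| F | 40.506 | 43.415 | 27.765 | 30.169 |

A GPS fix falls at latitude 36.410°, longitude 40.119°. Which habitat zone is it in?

K

The point has longitude = 40.119 and latitude = 36.410.
Only K satisfies 39.400 ≤ longitude ≤ 43.415 and 33.870 ≤ latitude ≤ 36.900.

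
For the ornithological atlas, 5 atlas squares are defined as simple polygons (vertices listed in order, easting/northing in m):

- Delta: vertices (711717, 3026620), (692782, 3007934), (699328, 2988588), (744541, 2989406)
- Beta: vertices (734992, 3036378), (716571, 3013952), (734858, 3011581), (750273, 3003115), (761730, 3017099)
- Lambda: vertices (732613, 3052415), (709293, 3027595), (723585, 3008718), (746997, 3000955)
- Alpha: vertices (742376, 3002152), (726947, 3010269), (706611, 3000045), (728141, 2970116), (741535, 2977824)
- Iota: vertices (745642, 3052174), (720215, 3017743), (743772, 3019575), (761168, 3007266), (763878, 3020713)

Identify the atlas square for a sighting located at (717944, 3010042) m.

Delta

Cast a ray rightward from (717944, 3010042). For each polygon, the edges (by vertex number in listed order) whose endpoints lie on opposite sides of northing = 3010042, where each meets that height, and whether that is right or left of the point:
Delta: 1–2 at easting≈694918.1 (left), 4–1 at easting≈726339.4 (right) → 1 crossing.
Beta: 3–4 at easting≈737660.2 (right), 4–5 at easting≈755948.2 (right) → 2 crossings.
Lambda: 2–3 at easting≈722582.6 (right), 4–1 at easting≈744457.0 (right) → 2 crossings.
Alpha: 1–2 at easting≈727378.5 (right), 2–3 at easting≈726495.5 (right) → 2 crossings.
Iota: 3–4 at easting≈757244.7 (right), 4–5 at easting≈761727.5 (right) → 2 crossings.
Only Delta has an odd count, so the point is inside Delta.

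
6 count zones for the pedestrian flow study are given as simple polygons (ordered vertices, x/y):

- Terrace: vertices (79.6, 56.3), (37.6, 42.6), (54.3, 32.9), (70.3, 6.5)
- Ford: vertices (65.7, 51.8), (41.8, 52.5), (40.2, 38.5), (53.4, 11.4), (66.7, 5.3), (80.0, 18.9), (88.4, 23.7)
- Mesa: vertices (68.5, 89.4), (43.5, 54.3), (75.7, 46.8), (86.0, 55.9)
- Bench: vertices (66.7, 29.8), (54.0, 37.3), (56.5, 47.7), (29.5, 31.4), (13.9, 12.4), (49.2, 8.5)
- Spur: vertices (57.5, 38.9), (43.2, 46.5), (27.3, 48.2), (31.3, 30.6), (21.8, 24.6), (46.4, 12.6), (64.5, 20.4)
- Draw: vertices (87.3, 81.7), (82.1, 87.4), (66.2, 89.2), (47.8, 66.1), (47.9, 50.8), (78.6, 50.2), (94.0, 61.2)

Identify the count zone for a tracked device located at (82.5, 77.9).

Draw

Cast a ray rightward from (82.5, 77.9). For each polygon, the edges (by vertex number in listed order) whose endpoints lie on opposite sides of y = 77.9, where each meets that height, and whether that is right or left of the point:
Terrace: no edge straddles that height → 0 crossings.
Ford: no edge straddles that height → 0 crossings.
Mesa: 1–2 at x≈60.31 (left), 4–1 at x≈74.51 (left) → 0 crossings.
Bench: no edge straddles that height → 0 crossings.
Spur: no edge straddles that height → 0 crossings.
Draw: 3–4 at x≈57.20 (left), 7–1 at x≈88.54 (right) → 1 crossing.
Only Draw has an odd count, so the point is inside Draw.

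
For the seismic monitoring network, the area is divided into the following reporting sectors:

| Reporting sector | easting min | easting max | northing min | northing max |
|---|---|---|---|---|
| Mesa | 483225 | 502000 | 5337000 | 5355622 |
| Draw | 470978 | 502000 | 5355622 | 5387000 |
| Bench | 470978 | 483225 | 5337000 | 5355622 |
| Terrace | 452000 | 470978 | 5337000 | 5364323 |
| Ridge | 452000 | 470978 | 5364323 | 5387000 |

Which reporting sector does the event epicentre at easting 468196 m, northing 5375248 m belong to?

The point has easting = 468196 and northing = 5375248.
Only Ridge satisfies 452000 ≤ easting ≤ 470978 and 5364323 ≤ northing ≤ 5387000.

Ridge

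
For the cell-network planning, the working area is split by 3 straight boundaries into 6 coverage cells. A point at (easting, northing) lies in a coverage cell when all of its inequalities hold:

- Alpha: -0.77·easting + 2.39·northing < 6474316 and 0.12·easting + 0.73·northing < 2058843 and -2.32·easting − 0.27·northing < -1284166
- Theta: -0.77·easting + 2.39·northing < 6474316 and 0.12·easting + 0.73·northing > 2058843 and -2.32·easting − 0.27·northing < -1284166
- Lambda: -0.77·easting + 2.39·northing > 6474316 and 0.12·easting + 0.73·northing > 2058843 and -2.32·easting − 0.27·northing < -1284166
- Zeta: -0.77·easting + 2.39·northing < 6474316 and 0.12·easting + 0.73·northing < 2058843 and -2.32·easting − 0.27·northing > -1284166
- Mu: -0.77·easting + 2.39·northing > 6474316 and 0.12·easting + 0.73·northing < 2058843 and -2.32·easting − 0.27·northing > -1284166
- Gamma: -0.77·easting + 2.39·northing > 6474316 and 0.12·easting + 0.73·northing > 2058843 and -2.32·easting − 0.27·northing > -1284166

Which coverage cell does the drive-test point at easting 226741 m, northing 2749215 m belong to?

Zeta

-0.77·226741 + 2.39·2749215 = 6396033.280, which is < 6474316
0.12·226741 + 0.73·2749215 = 2034135.870, which is < 2058843
-2.32·226741 − 0.27·2749215 = -1268327.170, which is > -1284166
This sign pattern matches Zeta.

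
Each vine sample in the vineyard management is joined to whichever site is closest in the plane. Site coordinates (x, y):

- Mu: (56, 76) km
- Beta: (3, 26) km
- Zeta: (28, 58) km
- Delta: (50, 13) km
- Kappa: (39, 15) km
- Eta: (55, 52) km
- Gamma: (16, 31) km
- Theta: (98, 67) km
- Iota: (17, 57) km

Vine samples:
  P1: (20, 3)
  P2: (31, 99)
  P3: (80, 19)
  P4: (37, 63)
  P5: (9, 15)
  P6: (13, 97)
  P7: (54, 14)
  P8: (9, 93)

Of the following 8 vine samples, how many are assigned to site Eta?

P1 → Kappa
P2 → Mu
P3 → Delta
P4 → Zeta
P5 → Beta
P6 → Iota
P7 → Delta
P8 → Iota
0 of the 8 go to Eta.

0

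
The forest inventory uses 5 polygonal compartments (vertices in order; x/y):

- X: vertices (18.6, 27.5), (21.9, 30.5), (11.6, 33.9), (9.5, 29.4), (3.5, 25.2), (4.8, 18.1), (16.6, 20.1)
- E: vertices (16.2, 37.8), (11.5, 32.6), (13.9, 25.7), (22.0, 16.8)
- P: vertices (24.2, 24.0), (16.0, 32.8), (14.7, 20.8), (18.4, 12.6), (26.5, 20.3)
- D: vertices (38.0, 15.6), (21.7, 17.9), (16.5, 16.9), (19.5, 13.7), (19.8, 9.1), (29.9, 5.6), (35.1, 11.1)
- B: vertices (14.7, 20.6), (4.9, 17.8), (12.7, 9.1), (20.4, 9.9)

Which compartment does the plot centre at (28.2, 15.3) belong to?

Cast a ray rightward from (28.2, 15.3). For each polygon, the edges (by vertex number in listed order) whose endpoints lie on opposite sides of y = 15.3, where each meets that height, and whether that is right or left of the point:
X: no edge straddles that height → 0 crossings.
E: no edge straddles that height → 0 crossings.
P: 3–4 at x≈17.18 (left), 4–5 at x≈21.24 (left) → 0 crossings.
D: 3–4 at x≈18.00 (left), 7–1 at x≈37.81 (right) → 1 crossing.
B: 2–3 at x≈7.14 (left), 4–1 at x≈17.52 (left) → 0 crossings.
Only D has an odd count, so the point is inside D.

D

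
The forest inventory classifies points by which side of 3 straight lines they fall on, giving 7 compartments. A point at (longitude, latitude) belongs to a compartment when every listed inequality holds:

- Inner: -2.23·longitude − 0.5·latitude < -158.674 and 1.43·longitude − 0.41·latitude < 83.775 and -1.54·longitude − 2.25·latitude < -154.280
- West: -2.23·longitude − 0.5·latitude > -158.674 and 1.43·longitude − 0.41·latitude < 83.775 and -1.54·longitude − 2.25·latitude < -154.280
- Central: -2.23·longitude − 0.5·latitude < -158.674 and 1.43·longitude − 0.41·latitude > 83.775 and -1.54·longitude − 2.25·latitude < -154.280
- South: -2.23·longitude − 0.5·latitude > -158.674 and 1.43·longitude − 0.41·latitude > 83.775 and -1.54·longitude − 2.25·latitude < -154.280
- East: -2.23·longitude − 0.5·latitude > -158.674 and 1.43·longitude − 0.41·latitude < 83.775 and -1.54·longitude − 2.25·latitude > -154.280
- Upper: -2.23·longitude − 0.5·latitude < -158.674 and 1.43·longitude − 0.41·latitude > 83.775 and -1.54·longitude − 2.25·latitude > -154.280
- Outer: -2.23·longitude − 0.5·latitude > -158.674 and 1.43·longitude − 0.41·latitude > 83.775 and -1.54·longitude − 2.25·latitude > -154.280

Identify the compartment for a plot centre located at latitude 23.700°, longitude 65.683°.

-2.23·65.683 − 0.5·23.700 = -158.323, which is > -158.674
1.43·65.683 − 0.41·23.700 = 84.210, which is > 83.775
-1.54·65.683 − 2.25·23.700 = -154.477, which is < -154.280
This sign pattern matches South.

South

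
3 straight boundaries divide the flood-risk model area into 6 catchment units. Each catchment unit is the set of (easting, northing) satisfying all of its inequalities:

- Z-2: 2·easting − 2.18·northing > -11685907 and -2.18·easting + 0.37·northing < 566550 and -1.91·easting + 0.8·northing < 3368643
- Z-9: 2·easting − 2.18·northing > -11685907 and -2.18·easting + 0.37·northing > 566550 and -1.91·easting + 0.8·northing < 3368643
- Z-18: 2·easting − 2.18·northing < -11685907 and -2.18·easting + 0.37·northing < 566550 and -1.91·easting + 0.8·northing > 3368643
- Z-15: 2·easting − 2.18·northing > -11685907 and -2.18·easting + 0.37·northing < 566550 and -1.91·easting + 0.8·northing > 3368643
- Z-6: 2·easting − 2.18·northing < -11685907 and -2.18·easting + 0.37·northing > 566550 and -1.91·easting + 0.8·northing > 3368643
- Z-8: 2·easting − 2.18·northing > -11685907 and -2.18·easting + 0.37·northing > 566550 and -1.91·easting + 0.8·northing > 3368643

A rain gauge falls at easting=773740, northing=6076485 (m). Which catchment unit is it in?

2·773740 − 2.18·6076485 = -11699257.300, which is < -11685907
-2.18·773740 + 0.37·6076485 = 561546.250, which is < 566550
-1.91·773740 + 0.8·6076485 = 3383344.600, which is > 3368643
This sign pattern matches Z-18.

Z-18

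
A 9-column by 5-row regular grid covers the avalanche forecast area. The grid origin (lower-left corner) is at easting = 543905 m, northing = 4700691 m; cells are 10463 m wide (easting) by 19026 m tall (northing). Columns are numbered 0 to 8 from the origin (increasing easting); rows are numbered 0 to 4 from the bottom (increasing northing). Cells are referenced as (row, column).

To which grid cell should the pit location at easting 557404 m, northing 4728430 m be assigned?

Column index: ⌊(557404 − 543905) / 10463⌋ = ⌊1.290⌋ = 1
Row offset from origin: ⌊(4728430 − 4700691) / 19026⌋ = ⌊1.458⌋ = 1 → row 1

(1, 1)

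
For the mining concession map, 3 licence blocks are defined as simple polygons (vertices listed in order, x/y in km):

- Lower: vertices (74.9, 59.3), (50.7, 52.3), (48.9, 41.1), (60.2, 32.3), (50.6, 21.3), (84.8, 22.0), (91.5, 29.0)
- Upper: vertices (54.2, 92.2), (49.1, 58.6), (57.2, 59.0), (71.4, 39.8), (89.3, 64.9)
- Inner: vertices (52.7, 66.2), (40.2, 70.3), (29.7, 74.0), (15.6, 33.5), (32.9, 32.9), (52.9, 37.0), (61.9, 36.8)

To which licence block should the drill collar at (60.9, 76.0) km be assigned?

Cast a ray rightward from (60.9, 76.0). For each polygon, the edges (by vertex number in listed order) whose endpoints lie on opposite sides of y = 76.0, where each meets that height, and whether that is right or left of the point:
Lower: no edge straddles that height → 0 crossings.
Upper: 1–2 at x≈51.74 (left), 5–1 at x≈75.03 (right) → 1 crossing.
Inner: no edge straddles that height → 0 crossings.
Only Upper has an odd count, so the point is inside Upper.

Upper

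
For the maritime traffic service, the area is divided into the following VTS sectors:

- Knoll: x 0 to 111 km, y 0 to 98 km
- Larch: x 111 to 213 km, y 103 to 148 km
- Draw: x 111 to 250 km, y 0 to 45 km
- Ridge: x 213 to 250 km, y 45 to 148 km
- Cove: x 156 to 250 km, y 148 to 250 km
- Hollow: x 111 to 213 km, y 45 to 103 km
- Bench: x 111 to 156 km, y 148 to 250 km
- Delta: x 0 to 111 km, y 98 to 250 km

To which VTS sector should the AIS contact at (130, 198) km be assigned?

Bench

The point has x = 130 and y = 198.
Only Bench satisfies 111 ≤ x ≤ 156 and 148 ≤ y ≤ 250.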